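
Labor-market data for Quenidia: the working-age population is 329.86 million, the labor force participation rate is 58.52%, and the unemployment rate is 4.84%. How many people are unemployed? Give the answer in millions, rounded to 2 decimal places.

About 9.34 million are unemployed.

Labor force = 0.5852 × 329.86 = 193.03 million.
Unemployed = 0.0484 × 193.03 ≈ 9.34 million.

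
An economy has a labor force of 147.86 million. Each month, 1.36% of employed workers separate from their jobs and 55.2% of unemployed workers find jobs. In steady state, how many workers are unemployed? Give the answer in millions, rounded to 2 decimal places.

About 3.56 million are unemployed in steady state.

Steady-state unemployment rate u* = s/(s+f) = 1.36/(1.36+55.2) = 0.024045.
Unemployed = u* × labor force = 0.024045 × 147.86 ≈ 3.56 million.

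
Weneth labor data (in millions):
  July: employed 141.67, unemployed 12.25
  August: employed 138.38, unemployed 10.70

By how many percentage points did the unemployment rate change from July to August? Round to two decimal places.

July: labor force = 141.67 + 12.25 = 153.92; u = 12.25/153.92 = 7.96%.
August: labor force = 138.38 + 10.70 = 149.08; u = 10.70/149.08 = 7.18%.
Change = 7.18% − 7.96% = −0.78 pp.

The unemployment rate changed by −0.78 percentage points.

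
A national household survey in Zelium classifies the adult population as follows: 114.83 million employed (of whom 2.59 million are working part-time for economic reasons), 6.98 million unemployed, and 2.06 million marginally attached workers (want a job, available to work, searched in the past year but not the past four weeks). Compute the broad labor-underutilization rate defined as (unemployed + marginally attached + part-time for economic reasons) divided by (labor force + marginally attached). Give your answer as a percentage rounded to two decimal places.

Broad underutilization rate ≈ 9.39%.

Labor force = 114.83 + 6.98 = 121.81 million.
Numerator = 6.98 + 2.06 + 2.59 = 11.63 million.
Denominator = 121.81 + 2.06 = 123.87 million.
Broad rate = 11.63 / 123.87 = 9.39%.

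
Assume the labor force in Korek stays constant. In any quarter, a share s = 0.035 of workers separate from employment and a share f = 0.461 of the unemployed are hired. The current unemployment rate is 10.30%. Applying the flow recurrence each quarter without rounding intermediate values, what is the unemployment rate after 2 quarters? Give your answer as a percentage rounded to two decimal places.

Unemployment rate after two quarters ≈ 7.88%.

With a fixed labor force, u_{t+1} = u_t + s·(1−u_t) − f·u_t = u_t·(1−s−f) + s.
Here 1−s−f = 0.504 and s = 0.035.
u_1 = 0.103000 × 0.504 + 0.035 = 0.086912.
u_2 = 0.086912 × 0.504 + 0.035 = 0.078804.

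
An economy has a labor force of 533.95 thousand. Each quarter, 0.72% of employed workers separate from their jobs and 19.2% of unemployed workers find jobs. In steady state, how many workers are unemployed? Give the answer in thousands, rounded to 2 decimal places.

About 19.30 thousand are unemployed in steady state.

Steady-state unemployment rate u* = s/(s+f) = 0.72/(0.72+19.2) = 0.036145.
Unemployed = u* × labor force = 0.036145 × 533.95 ≈ 19.30 thousand.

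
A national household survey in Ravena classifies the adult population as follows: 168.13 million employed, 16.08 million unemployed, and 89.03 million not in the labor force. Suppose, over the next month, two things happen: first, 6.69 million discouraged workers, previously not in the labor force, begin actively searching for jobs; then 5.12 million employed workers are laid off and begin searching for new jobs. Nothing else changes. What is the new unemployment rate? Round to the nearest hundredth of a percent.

Initially, labor force = 168.13 + 16.08 = 184.21 million, so u = 16.08/184.21 = 8.73%.
After the first change, unemployed and labor force both rise by 6.69 → E = 168.13, U = 22.77, labor force = 190.90 million.
After the second change, employed falls and unemployed rises by 5.12; labor force unchanged → E = 163.01, U = 27.89, labor force = 190.90 million.
New unemployment rate = 27.89 / 190.90 = 14.61%.

New unemployment rate ≈ 14.61%.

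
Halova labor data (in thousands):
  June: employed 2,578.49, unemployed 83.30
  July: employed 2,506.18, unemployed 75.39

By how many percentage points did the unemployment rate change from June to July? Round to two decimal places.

The unemployment rate changed by −0.21 percentage points.

June: labor force = 2,578.49 + 83.30 = 2,661.79; u = 83.30/2,661.79 = 3.13%.
July: labor force = 2,506.18 + 75.39 = 2,581.57; u = 75.39/2,581.57 = 2.92%.
Change = 2.92% − 3.13% = −0.21 pp.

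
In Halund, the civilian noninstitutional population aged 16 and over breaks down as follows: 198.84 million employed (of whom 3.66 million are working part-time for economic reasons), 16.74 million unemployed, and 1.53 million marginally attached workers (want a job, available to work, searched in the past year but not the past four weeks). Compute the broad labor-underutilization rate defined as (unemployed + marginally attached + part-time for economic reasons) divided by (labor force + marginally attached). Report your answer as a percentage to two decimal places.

Labor force = 198.84 + 16.74 = 215.58 million.
Numerator = 16.74 + 1.53 + 3.66 = 21.93 million.
Denominator = 215.58 + 1.53 = 217.11 million.
Broad rate = 21.93 / 217.11 = 10.10%.

Broad underutilization rate ≈ 10.10%.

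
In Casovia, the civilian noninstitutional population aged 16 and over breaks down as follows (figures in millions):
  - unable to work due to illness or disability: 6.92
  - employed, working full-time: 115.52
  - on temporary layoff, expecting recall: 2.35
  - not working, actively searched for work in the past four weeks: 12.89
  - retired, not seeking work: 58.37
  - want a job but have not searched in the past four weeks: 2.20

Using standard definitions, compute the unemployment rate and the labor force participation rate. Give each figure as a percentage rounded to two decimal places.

Unemployment rate ≈ 11.65%; labor force participation rate ≈ 65.96%.

Employed = 115.52 million.
Unemployed = 2.35 + 12.89 = 15.24 million (jobless and actively searching, or on temporary layoff).
Labor force = 115.52 + 15.24 = 130.76 million.
Not in labor force = 6.92 + 58.37 + 2.20 = 67.49 million (those not working and not actively searching are outside the labor force — including those who want a job but have given up searching).
Civilian working-age population = 130.76 + 67.49 = 198.25 million.
Unemployment rate = 15.24 / 130.76 = 11.65%.
Labor force participation rate = 130.76 / 198.25 = 65.96%.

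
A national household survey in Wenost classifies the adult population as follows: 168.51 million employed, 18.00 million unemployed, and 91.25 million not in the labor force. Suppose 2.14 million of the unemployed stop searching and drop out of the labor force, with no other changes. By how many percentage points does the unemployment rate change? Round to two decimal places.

Initially, labor force = 168.51 + 18.00 = 186.51 million, so u = 18.00/186.51 = 9.65%.
After the change, unemployed and labor force both fall by 2.14 → E = 168.51, U = 15.86, labor force = 184.37 million.
New unemployment rate = 15.86 / 184.37 = 8.60%.
Change = 8.60% − 9.65% = −1.05 percentage points.

The unemployment rate changes by −1.05 percentage points.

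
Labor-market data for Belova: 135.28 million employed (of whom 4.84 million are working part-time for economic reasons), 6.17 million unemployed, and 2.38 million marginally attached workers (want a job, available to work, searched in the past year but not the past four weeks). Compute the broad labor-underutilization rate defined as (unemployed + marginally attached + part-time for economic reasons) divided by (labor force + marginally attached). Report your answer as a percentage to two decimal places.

Broad underutilization rate ≈ 9.31%.

Labor force = 135.28 + 6.17 = 141.45 million.
Numerator = 6.17 + 2.38 + 4.84 = 13.39 million.
Denominator = 141.45 + 2.38 = 143.83 million.
Broad rate = 13.39 / 143.83 = 9.31%.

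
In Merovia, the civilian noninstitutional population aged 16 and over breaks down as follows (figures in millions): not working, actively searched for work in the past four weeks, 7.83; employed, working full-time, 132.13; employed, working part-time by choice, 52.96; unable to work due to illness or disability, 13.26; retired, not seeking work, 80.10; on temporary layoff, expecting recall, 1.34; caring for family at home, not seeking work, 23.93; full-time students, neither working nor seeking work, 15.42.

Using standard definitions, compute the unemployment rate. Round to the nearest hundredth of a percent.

Employed = 132.13 + 52.96 = 185.09 million.
Unemployed = 7.83 + 1.34 = 9.17 million (jobless and actively searching, or on temporary layoff).
Labor force = 185.09 + 9.17 = 194.26 million.
Unemployment rate = 9.17 / 194.26 = 4.72%.

Unemployment rate ≈ 4.72%.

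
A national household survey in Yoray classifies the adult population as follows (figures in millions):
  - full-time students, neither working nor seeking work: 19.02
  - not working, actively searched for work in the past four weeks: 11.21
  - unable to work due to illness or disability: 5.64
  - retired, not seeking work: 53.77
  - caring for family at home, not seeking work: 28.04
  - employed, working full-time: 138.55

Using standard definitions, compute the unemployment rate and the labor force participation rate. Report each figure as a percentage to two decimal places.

Employed = 138.55 million.
Unemployed = 11.21 million.
Labor force = 138.55 + 11.21 = 149.76 million.
Not in labor force = 19.02 + 5.64 + 53.77 + 28.04 = 106.47 million (those not working and not actively searching are outside the labor force).
Civilian working-age population = 149.76 + 106.47 = 256.23 million.
Unemployment rate = 11.21 / 149.76 = 7.49%.
Labor force participation rate = 149.76 / 256.23 = 58.45%.

Unemployment rate ≈ 7.49%; labor force participation rate ≈ 58.45%.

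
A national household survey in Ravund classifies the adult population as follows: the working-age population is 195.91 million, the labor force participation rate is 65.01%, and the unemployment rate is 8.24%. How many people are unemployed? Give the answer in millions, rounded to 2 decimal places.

Labor force = 0.6501 × 195.91 = 127.36 million.
Unemployed = 0.0824 × 127.36 ≈ 10.49 million.

About 10.49 million are unemployed.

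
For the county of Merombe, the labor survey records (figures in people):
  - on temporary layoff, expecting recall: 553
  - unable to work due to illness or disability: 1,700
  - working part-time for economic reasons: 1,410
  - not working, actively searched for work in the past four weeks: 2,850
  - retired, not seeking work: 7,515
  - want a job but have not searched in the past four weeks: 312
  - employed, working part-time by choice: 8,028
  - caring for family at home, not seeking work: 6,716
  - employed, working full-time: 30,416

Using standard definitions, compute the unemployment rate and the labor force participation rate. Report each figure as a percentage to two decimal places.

Unemployment rate ≈ 7.87%; labor force participation rate ≈ 72.70%.

Employed = 1,410 + 8,028 + 30,416 = 39,854 (anyone who worked, including part-time for economic reasons, counts as employed).
Unemployed = 553 + 2,850 = 3,403 (jobless and actively searching, or on temporary layoff).
Labor force = 39,854 + 3,403 = 43,257.
Not in labor force = 1,700 + 7,515 + 312 + 6,716 = 16,243 (those not working and not actively searching are outside the labor force — including those who want a job but have given up searching).
Civilian working-age population = 43,257 + 16,243 = 59,500.
Unemployment rate = 3,403 / 43,257 = 7.87%.
Labor force participation rate = 43,257 / 59,500 = 72.70%.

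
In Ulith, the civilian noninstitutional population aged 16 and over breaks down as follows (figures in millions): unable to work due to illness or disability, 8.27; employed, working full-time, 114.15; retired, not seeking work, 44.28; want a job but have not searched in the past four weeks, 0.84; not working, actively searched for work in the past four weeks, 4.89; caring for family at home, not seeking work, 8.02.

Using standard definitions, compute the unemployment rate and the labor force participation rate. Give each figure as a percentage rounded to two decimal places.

Employed = 114.15 million.
Unemployed = 4.89 million.
Labor force = 114.15 + 4.89 = 119.04 million.
Not in labor force = 8.27 + 44.28 + 0.84 + 8.02 = 61.41 million (those not working and not actively searching are outside the labor force — including those who want a job but have given up searching).
Civilian working-age population = 119.04 + 61.41 = 180.45 million.
Unemployment rate = 4.89 / 119.04 = 4.11%.
Labor force participation rate = 119.04 / 180.45 = 65.97%.

Unemployment rate ≈ 4.11%; labor force participation rate ≈ 65.97%.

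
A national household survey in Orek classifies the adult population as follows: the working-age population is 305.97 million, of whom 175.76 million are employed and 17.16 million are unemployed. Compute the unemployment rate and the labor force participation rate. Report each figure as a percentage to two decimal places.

Unemployment rate ≈ 8.89%; labor force participation rate ≈ 63.05%.

Labor force = employed + unemployed = 175.76 + 17.16 = 192.92 million.
Unemployment rate = 17.16 / 192.92 = 8.89%.
Labor force participation rate = 192.92 / 305.97 = 63.05%.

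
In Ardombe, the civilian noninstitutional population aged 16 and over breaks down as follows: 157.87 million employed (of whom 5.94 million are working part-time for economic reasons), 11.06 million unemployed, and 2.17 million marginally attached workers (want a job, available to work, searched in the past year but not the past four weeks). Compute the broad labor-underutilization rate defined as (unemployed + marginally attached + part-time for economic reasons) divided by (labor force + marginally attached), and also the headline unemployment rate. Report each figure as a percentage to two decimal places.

Broad underutilization rate ≈ 11.20%; headline unemployment rate ≈ 6.55%.

Labor force = 157.87 + 11.06 = 168.93 million.
Numerator = 11.06 + 2.17 + 5.94 = 19.17 million.
Denominator = 168.93 + 2.17 = 171.10 million.
Broad rate = 19.17 / 171.10 = 11.20%.
Headline unemployment rate = 11.06 / 168.93 = 6.55%.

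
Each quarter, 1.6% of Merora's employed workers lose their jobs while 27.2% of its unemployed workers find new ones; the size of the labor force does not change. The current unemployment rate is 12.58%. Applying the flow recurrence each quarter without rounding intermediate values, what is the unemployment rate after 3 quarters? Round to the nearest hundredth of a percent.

With a fixed labor force, u_{t+1} = u_t + s·(1−u_t) − f·u_t = u_t·(1−s−f) + s.
Here 1−s−f = 0.712 and s = 0.016.
u_1 = 0.125800 × 0.712 + 0.016 = 0.105570.
u_2 = 0.105570 × 0.712 + 0.016 = 0.091166.
u_3 = 0.091166 × 0.712 + 0.016 = 0.080910.

Unemployment rate after three quarters ≈ 8.09%.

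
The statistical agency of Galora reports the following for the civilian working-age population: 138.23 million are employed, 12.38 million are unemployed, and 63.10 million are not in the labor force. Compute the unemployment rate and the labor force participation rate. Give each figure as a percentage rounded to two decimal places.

Labor force = employed + unemployed = 138.23 + 12.38 = 150.61 million.
Working-age population = 150.61 + 63.10 = 213.71 million.
Unemployment rate = 12.38 / 150.61 = 8.22%.
Labor force participation rate = 150.61 / 213.71 = 70.47%.

Unemployment rate ≈ 8.22%; labor force participation rate ≈ 70.47%.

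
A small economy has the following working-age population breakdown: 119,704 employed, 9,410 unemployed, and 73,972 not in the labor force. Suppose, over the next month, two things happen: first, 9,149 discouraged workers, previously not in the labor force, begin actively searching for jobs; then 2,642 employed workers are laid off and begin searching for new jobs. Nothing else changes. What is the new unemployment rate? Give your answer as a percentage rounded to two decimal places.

Initially, labor force = 119,704 + 9,410 = 129,114, so u = 9,410/129,114 = 7.29%.
After the first change, unemployed and labor force both rise by 9,149 → E = 119,704, U = 18,559, labor force = 138,263.
After the second change, employed falls and unemployed rises by 2,642; labor force unchanged → E = 117,062, U = 21,201, labor force = 138,263.
New unemployment rate = 21,201 / 138,263 = 15.33%.

New unemployment rate ≈ 15.33%.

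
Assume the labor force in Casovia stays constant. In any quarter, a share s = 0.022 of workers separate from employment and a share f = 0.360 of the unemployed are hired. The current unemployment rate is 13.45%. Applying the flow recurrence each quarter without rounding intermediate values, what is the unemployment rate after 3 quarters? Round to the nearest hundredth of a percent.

With a fixed labor force, u_{t+1} = u_t + s·(1−u_t) − f·u_t = u_t·(1−s−f) + s.
Here 1−s−f = 0.618 and s = 0.022.
u_1 = 0.134500 × 0.618 + 0.022 = 0.105121.
u_2 = 0.105121 × 0.618 + 0.022 = 0.086965.
u_3 = 0.086965 × 0.618 + 0.022 = 0.075744.

Unemployment rate after three quarters ≈ 7.57%.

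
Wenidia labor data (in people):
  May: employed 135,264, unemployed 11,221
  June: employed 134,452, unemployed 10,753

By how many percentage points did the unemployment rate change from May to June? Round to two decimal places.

May: labor force = 135,264 + 11,221 = 146,485; u = 11,221/146,485 = 7.66%.
June: labor force = 134,452 + 10,753 = 145,205; u = 10,753/145,205 = 7.41%.
Change = 7.41% − 7.66% = −0.25 pp.

The unemployment rate changed by −0.25 percentage points.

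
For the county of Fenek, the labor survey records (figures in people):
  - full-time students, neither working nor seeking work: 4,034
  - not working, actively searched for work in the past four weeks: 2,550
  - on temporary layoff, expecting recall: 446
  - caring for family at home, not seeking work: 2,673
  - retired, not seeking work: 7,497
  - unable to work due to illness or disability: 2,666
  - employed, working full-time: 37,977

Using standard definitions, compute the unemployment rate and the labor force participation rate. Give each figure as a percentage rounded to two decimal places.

Employed = 37,977.
Unemployed = 2,550 + 446 = 2,996 (jobless and actively searching, or on temporary layoff).
Labor force = 37,977 + 2,996 = 40,973.
Not in labor force = 4,034 + 2,673 + 7,497 + 2,666 = 16,870 (those not working and not actively searching are outside the labor force).
Civilian working-age population = 40,973 + 16,870 = 57,843.
Unemployment rate = 2,996 / 40,973 = 7.31%.
Labor force participation rate = 40,973 / 57,843 = 70.83%.

Unemployment rate ≈ 7.31%; labor force participation rate ≈ 70.83%.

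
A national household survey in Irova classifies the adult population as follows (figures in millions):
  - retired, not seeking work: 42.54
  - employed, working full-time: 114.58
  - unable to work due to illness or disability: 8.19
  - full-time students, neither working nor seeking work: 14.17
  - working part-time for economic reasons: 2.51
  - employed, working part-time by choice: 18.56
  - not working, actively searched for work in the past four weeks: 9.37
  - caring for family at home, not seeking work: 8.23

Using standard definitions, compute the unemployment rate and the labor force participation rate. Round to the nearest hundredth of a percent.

Unemployment rate ≈ 6.46%; labor force participation rate ≈ 66.48%.

Employed = 114.58 + 2.51 + 18.56 = 135.65 million (anyone who worked, including part-time for economic reasons, counts as employed).
Unemployed = 9.37 million.
Labor force = 135.65 + 9.37 = 145.02 million.
Not in labor force = 42.54 + 8.19 + 14.17 + 8.23 = 73.13 million (those not working and not actively searching are outside the labor force).
Civilian working-age population = 145.02 + 73.13 = 218.15 million.
Unemployment rate = 9.37 / 145.02 = 6.46%.
Labor force participation rate = 145.02 / 218.15 = 66.48%.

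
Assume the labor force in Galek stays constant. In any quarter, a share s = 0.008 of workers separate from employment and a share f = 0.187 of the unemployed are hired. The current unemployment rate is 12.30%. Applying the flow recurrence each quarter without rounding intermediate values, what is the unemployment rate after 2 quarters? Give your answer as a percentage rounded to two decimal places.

With a fixed labor force, u_{t+1} = u_t + s·(1−u_t) − f·u_t = u_t·(1−s−f) + s.
Here 1−s−f = 0.805 and s = 0.008.
u_1 = 0.123000 × 0.805 + 0.008 = 0.107015.
u_2 = 0.107015 × 0.805 + 0.008 = 0.094147.

Unemployment rate after two quarters ≈ 9.41%.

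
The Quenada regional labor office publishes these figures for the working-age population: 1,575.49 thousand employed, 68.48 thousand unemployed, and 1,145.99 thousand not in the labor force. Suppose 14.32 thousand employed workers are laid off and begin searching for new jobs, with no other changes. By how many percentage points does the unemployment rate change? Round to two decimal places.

Initially, labor force = 1,575.49 + 68.48 = 1,643.97 thousand, so u = 68.48/1,643.97 = 4.17%.
After the change, employed falls and unemployed rises by 14.32; labor force unchanged → E = 1,561.17, U = 82.80, labor force = 1,643.97 thousand.
New unemployment rate = 82.80 / 1,643.97 = 5.04%.
Change = 5.04% − 4.17% = +0.87 percentage points.

The unemployment rate changes by +0.87 percentage points.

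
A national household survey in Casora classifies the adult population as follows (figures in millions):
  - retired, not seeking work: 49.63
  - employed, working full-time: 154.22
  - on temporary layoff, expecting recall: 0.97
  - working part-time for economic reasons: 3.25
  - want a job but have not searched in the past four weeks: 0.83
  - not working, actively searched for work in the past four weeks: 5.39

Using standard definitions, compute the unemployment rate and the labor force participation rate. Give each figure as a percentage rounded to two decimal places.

Unemployment rate ≈ 3.88%; labor force participation rate ≈ 76.45%.

Employed = 154.22 + 3.25 = 157.47 million (anyone who worked, including part-time for economic reasons, counts as employed).
Unemployed = 0.97 + 5.39 = 6.36 million (jobless and actively searching, or on temporary layoff).
Labor force = 157.47 + 6.36 = 163.83 million.
Not in labor force = 49.63 + 0.83 = 50.46 million (those not working and not actively searching are outside the labor force — including those who want a job but have given up searching).
Civilian working-age population = 163.83 + 50.46 = 214.29 million.
Unemployment rate = 6.36 / 163.83 = 3.88%.
Labor force participation rate = 163.83 / 214.29 = 76.45%.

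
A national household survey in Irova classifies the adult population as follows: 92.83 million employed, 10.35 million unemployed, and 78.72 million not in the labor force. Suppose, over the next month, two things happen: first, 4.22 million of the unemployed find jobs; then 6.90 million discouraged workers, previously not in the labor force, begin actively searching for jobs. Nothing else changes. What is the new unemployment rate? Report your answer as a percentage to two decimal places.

Initially, labor force = 92.83 + 10.35 = 103.18 million, so u = 10.35/103.18 = 10.03%.
After the first change, unemployed falls and employed rises by 4.22; labor force unchanged → E = 97.05, U = 6.13, labor force = 103.18 million.
After the second change, unemployed and labor force both rise by 6.90 → E = 97.05, U = 13.03, labor force = 110.08 million.
New unemployment rate = 13.03 / 110.08 = 11.84%.

New unemployment rate ≈ 11.84%.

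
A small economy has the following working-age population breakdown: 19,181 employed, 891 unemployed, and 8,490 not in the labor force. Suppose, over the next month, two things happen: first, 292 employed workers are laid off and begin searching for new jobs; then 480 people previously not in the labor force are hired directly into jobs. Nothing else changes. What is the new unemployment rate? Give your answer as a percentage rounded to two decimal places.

New unemployment rate ≈ 5.76%.

Initially, labor force = 19,181 + 891 = 20,072, so u = 891/20,072 = 4.44%.
After the first change, employed falls and unemployed rises by 292; labor force unchanged → E = 18,889, U = 1,183, labor force = 20,072.
After the second change, employed and labor force both rise by 480; unemployed unchanged → E = 19,369, U = 1,183, labor force = 20,552.
New unemployment rate = 1,183 / 20,552 = 5.76%.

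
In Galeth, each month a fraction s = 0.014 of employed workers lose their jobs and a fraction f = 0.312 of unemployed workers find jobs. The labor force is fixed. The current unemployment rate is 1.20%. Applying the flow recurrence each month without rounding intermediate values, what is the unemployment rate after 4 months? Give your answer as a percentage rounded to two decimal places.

With a fixed labor force, u_{t+1} = u_t + s·(1−u_t) − f·u_t = u_t·(1−s−f) + s.
Here 1−s−f = 0.674 and s = 0.014.
u_1 = 0.012000 × 0.674 + 0.014 = 0.022088.
u_2 = 0.022088 × 0.674 + 0.014 = 0.028887.
u_3 = 0.028887 × 0.674 + 0.014 = 0.033470.
u_4 = 0.033470 × 0.674 + 0.014 = 0.036559.

Unemployment rate after four months ≈ 3.66%.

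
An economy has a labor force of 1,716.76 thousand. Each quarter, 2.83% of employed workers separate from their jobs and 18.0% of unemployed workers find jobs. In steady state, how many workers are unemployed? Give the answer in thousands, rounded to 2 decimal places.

About 233.24 thousand are unemployed in steady state.

Steady-state unemployment rate u* = s/(s+f) = 2.83/(2.83+18.0) = 0.135862.
Unemployed = u* × labor force = 0.135862 × 1,716.76 ≈ 233.24 thousand.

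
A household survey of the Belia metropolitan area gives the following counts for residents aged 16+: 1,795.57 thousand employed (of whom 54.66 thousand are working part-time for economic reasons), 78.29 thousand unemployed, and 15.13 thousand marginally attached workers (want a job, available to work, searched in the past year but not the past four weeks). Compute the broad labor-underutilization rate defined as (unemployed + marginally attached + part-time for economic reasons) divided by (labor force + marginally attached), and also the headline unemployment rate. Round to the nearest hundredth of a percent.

Labor force = 1,795.57 + 78.29 = 1,873.86 thousand.
Numerator = 78.29 + 15.13 + 54.66 = 148.08 thousand.
Denominator = 1,873.86 + 15.13 = 1,888.99 thousand.
Broad rate = 148.08 / 1,888.99 = 7.84%.
Headline unemployment rate = 78.29 / 1,873.86 = 4.18%.

Broad underutilization rate ≈ 7.84%; headline unemployment rate ≈ 4.18%.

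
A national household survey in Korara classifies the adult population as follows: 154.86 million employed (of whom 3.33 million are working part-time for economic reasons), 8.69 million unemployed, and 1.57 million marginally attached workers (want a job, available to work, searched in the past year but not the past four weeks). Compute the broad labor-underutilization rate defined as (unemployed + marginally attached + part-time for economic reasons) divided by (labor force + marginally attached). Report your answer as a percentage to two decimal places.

Labor force = 154.86 + 8.69 = 163.55 million.
Numerator = 8.69 + 1.57 + 3.33 = 13.59 million.
Denominator = 163.55 + 1.57 = 165.12 million.
Broad rate = 13.59 / 165.12 = 8.23%.

Broad underutilization rate ≈ 8.23%.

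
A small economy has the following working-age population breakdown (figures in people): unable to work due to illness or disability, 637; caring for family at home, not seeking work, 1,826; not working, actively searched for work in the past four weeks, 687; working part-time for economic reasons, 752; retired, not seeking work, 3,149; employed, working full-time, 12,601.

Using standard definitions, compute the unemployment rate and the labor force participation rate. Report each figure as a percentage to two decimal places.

Unemployment rate ≈ 4.89%; labor force participation rate ≈ 71.44%.

Employed = 752 + 12,601 = 13,353 (anyone who worked, including part-time for economic reasons, counts as employed).
Unemployed = 687.
Labor force = 13,353 + 687 = 14,040.
Not in labor force = 637 + 1,826 + 3,149 = 5,612 (those not working and not actively searching are outside the labor force).
Civilian working-age population = 14,040 + 5,612 = 19,652.
Unemployment rate = 687 / 14,040 = 4.89%.
Labor force participation rate = 14,040 / 19,652 = 71.44%.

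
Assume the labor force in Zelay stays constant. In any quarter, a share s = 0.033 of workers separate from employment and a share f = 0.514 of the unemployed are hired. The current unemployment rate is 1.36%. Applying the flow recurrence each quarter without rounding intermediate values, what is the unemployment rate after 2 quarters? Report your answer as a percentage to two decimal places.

Unemployment rate after two quarters ≈ 5.07%.

With a fixed labor force, u_{t+1} = u_t + s·(1−u_t) − f·u_t = u_t·(1−s−f) + s.
Here 1−s−f = 0.453 and s = 0.033.
u_1 = 0.013600 × 0.453 + 0.033 = 0.039161.
u_2 = 0.039161 × 0.453 + 0.033 = 0.050740.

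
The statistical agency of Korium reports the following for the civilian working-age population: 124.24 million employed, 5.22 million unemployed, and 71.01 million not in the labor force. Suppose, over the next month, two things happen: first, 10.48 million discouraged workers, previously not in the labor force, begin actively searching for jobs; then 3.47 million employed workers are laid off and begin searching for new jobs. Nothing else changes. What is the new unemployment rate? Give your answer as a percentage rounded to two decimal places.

Initially, labor force = 124.24 + 5.22 = 129.46 million, so u = 5.22/129.46 = 4.03%.
After the first change, unemployed and labor force both rise by 10.48 → E = 124.24, U = 15.70, labor force = 139.94 million.
After the second change, employed falls and unemployed rises by 3.47; labor force unchanged → E = 120.77, U = 19.17, labor force = 139.94 million.
New unemployment rate = 19.17 / 139.94 = 13.70%.

New unemployment rate ≈ 13.70%.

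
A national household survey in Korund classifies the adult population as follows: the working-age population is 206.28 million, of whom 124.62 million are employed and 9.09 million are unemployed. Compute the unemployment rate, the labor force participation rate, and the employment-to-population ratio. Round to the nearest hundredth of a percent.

Labor force = employed + unemployed = 124.62 + 9.09 = 133.71 million.
Unemployment rate = 9.09 / 133.71 = 6.80%.
Labor force participation rate = 133.71 / 206.28 = 64.82%.
Employment-population ratio = 124.62 / 206.28 = 60.41%.

Unemployment rate ≈ 6.80%; labor force participation rate ≈ 64.82%; employment-population ratio ≈ 60.41%.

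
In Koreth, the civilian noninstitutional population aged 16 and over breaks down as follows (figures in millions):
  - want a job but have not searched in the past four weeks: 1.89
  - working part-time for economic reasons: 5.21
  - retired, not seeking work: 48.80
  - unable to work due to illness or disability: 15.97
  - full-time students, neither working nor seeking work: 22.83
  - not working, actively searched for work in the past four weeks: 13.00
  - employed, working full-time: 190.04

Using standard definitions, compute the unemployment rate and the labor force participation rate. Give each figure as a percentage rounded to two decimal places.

Unemployment rate ≈ 6.24%; labor force participation rate ≈ 69.94%.

Employed = 5.21 + 190.04 = 195.25 million (anyone who worked, including part-time for economic reasons, counts as employed).
Unemployed = 13.00 million.
Labor force = 195.25 + 13.00 = 208.25 million.
Not in labor force = 1.89 + 48.80 + 15.97 + 22.83 = 89.49 million (those not working and not actively searching are outside the labor force — including those who want a job but have given up searching).
Civilian working-age population = 208.25 + 89.49 = 297.74 million.
Unemployment rate = 13.00 / 208.25 = 6.24%.
Labor force participation rate = 208.25 / 297.74 = 69.94%.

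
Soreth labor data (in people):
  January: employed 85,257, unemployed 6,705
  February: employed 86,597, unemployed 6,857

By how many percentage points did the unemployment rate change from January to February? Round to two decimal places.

January: labor force = 85,257 + 6,705 = 91,962; u = 6,705/91,962 = 7.29%.
February: labor force = 86,597 + 6,857 = 93,454; u = 6,857/93,454 = 7.34%.
Change = 7.34% − 7.29% = +0.05 pp.

The unemployment rate changed by +0.05 percentage points.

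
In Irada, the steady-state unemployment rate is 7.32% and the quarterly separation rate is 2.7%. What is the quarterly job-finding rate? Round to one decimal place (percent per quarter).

Job-finding rate ≈ 34.2% per quarter.

From u* = s/(s+f): f = s·(1−u)/u.
f = 2.7 × (1 − 0.0732) / 0.0732 = 2.5024 / 0.0732 ≈ 34.2% per quarter.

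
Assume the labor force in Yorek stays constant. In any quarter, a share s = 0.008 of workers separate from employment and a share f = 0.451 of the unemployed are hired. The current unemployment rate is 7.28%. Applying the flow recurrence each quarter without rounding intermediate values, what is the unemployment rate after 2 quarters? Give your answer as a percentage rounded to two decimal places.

Unemployment rate after two quarters ≈ 3.36%.

With a fixed labor force, u_{t+1} = u_t + s·(1−u_t) − f·u_t = u_t·(1−s−f) + s.
Here 1−s−f = 0.541 and s = 0.008.
u_1 = 0.072800 × 0.541 + 0.008 = 0.047385.
u_2 = 0.047385 × 0.541 + 0.008 = 0.033635.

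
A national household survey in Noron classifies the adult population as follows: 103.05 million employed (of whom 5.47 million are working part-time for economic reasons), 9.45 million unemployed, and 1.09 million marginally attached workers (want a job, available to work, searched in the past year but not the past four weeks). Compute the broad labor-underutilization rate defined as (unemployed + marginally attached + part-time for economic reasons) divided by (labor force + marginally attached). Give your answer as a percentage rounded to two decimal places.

Labor force = 103.05 + 9.45 = 112.50 million.
Numerator = 9.45 + 1.09 + 5.47 = 16.01 million.
Denominator = 112.50 + 1.09 = 113.59 million.
Broad rate = 16.01 / 113.59 = 14.09%.

Broad underutilization rate ≈ 14.09%.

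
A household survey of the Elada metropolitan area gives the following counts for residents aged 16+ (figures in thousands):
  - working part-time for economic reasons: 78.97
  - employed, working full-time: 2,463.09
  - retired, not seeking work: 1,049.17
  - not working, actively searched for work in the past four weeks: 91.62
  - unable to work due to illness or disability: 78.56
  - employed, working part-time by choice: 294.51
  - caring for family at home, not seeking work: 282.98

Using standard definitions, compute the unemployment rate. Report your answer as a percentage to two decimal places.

Employed = 78.97 + 2,463.09 + 294.51 = 2,836.57 thousand (anyone who worked, including part-time for economic reasons, counts as employed).
Unemployed = 91.62 thousand.
Labor force = 2,836.57 + 91.62 = 2,928.19 thousand.
Unemployment rate = 91.62 / 2,928.19 = 3.13%.

Unemployment rate ≈ 3.13%.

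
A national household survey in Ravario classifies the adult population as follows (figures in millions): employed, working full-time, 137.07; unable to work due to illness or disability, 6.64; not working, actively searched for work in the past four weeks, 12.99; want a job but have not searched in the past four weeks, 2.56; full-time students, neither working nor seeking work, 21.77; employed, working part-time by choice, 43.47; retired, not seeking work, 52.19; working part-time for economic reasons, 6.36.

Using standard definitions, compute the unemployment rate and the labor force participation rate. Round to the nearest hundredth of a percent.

Unemployment rate ≈ 6.50%; labor force participation rate ≈ 70.62%.

Employed = 137.07 + 43.47 + 6.36 = 186.90 million (anyone who worked, including part-time for economic reasons, counts as employed).
Unemployed = 12.99 million.
Labor force = 186.90 + 12.99 = 199.89 million.
Not in labor force = 6.64 + 2.56 + 21.77 + 52.19 = 83.16 million (those not working and not actively searching are outside the labor force — including those who want a job but have given up searching).
Civilian working-age population = 199.89 + 83.16 = 283.05 million.
Unemployment rate = 12.99 / 199.89 = 6.50%.
Labor force participation rate = 199.89 / 283.05 = 70.62%.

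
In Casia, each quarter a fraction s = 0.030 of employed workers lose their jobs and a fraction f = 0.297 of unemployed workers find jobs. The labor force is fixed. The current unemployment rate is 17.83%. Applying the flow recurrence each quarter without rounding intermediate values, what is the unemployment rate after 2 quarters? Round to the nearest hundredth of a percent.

Unemployment rate after two quarters ≈ 13.09%.

With a fixed labor force, u_{t+1} = u_t + s·(1−u_t) − f·u_t = u_t·(1−s−f) + s.
Here 1−s−f = 0.673 and s = 0.030.
u_1 = 0.178300 × 0.673 + 0.030 = 0.149996.
u_2 = 0.149996 × 0.673 + 0.030 = 0.130947.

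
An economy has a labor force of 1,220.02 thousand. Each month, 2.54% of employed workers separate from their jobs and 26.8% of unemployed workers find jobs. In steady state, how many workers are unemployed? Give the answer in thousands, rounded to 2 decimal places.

Steady-state unemployment rate u* = s/(s+f) = 2.54/(2.54+26.8) = 0.086571.
Unemployed = u* × labor force = 0.086571 × 1,220.02 ≈ 105.62 thousand.

About 105.62 thousand are unemployed in steady state.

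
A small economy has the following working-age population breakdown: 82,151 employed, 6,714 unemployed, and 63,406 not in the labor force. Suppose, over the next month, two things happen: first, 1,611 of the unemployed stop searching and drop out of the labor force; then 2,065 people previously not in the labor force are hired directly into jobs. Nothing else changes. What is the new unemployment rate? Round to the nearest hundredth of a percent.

Initially, labor force = 82,151 + 6,714 = 88,865, so u = 6,714/88,865 = 7.56%.
After the first change, unemployed and labor force both fall by 1,611 → E = 82,151, U = 5,103, labor force = 87,254.
After the second change, employed and labor force both rise by 2,065; unemployed unchanged → E = 84,216, U = 5,103, labor force = 89,319.
New unemployment rate = 5,103 / 89,319 = 5.71%.

New unemployment rate ≈ 5.71%.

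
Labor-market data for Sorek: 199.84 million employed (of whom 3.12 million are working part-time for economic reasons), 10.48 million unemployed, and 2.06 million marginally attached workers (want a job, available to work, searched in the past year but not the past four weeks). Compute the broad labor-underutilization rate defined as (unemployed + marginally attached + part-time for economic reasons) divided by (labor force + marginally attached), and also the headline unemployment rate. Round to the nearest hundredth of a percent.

Broad underutilization rate ≈ 7.37%; headline unemployment rate ≈ 4.98%.

Labor force = 199.84 + 10.48 = 210.32 million.
Numerator = 10.48 + 2.06 + 3.12 = 15.66 million.
Denominator = 210.32 + 2.06 = 212.38 million.
Broad rate = 15.66 / 212.38 = 7.37%.
Headline unemployment rate = 10.48 / 210.32 = 4.98%.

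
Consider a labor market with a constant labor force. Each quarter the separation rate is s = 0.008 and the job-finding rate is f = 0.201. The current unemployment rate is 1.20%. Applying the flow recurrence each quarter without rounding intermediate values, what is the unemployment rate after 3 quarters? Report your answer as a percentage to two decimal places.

Unemployment rate after three quarters ≈ 2.53%.

With a fixed labor force, u_{t+1} = u_t + s·(1−u_t) − f·u_t = u_t·(1−s−f) + s.
Here 1−s−f = 0.791 and s = 0.008.
u_1 = 0.012000 × 0.791 + 0.008 = 0.017492.
u_2 = 0.017492 × 0.791 + 0.008 = 0.021836.
u_3 = 0.021836 × 0.791 + 0.008 = 0.025272.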